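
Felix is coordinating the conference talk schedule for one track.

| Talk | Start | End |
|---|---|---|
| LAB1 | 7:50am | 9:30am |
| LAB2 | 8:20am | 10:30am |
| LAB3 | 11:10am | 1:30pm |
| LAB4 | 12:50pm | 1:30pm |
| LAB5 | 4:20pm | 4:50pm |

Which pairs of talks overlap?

LAB1 & LAB2, LAB3 & LAB4

Check each pair: they overlap iff neither finishes before the other starts.
Sorted by start: LAB1, LAB2, LAB3, LAB4, LAB5.
LAB2 starts before LAB1 ends → LAB1 and LAB2 overlap.
LAB3 starts after LAB1 ends; LAB1 is clear from here.
LAB3 starts after LAB2 ends; LAB2 is clear from here.
LAB4 starts before LAB3 ends → LAB3 and LAB4 overlap.
LAB5 starts after LAB3 ends.
LAB5 starts after LAB4 ends.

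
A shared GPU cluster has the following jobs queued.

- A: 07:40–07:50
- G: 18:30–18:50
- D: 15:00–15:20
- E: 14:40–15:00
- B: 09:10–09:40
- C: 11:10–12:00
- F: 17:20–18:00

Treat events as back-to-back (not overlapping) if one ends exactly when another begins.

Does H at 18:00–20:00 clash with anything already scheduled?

Yes — it overlaps G

A: ends 07:50 at or before H starts 18:00 → clear.
B: ends 09:40 at or before H starts 18:00 → clear.
C: ends 12:00 at or before H starts 18:00 → clear.
E: ends 15:00 at or before H starts 18:00 → clear.
D: ends 15:20 at or before H starts 18:00 → clear.
F: ends 18:00 at or before H starts 18:00 → clear.
G: starts 18:30 before H ends 20:00, and ends 18:50 after H starts 18:00 → overlap.
H overlaps G.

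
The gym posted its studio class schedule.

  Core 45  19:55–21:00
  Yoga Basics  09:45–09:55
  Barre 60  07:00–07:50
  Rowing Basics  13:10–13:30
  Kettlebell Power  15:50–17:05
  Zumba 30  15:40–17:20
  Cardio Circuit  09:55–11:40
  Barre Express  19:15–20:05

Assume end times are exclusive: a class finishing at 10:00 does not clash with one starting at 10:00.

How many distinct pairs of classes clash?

Sorted by start: Barre 60, Yoga Basics, Cardio Circuit, Rowing Basics, Zumba 30, Kettlebell Power, Barre Express, Core 45.
Yoga Basics starts after Barre 60 ends, so nothing later overlaps Barre 60 either.
Cardio Circuit starts exactly when Yoga Basics ends (back-to-back, no overlap), so nothing later overlaps Yoga Basics either.
Rowing Basics starts after Cardio Circuit ends, so nothing later overlaps Cardio Circuit either.
Zumba 30 starts after Rowing Basics ends, so nothing later overlaps Rowing Basics either.
Kettlebell Power starts before Zumba 30 ends → Zumba 30 and Kettlebell Power overlap.
Barre Express starts after Zumba 30 ends, so nothing later overlaps Zumba 30 either.
Barre Express starts after Kettlebell Power ends, so nothing later overlaps Kettlebell Power either.
Core 45 starts before Barre Express ends → Barre Express and Core 45 overlap.
Overlapping pairs: Barre Express & Core 45, Kettlebell Power & Zumba 30 — 2 in total.

2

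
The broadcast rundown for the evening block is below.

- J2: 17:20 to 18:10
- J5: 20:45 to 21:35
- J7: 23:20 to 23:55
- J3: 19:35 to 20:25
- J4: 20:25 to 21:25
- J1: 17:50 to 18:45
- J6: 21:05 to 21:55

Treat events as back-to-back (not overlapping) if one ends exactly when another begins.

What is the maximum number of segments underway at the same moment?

Sort all start/end points and keep a running count:
17:20 start J2 → 1
17:50 start J1 → 2
18:10 end J2 → 1
18:45 end J1 → 0
19:35 start J3 → 1
20:25 end J3 → 0
20:25 start J4 → 1
20:45 start J5 → 2
21:05 start J6 → 3
21:25 end J4 → 2
21:35 end J5 → 1
21:55 end J6 → 0
23:20 start J7 → 1
23:55 end J7 → 0
Peak is 3, at 21:05 (J4, J5, J6).

3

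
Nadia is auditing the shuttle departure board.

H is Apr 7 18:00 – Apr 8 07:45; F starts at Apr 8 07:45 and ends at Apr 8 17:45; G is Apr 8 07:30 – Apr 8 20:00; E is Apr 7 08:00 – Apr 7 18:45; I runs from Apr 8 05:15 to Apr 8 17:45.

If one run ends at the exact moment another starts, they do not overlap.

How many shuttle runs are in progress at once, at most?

3

Sweep the timeline, counting +1 at each start and −1 at each end (ends before starts at a tie):
Apr 7 08:00 start E → 1
Apr 7 18:00 start H → 2
Apr 7 18:45 end E → 1
Apr 8 05:15 start I → 2
Apr 8 07:30 start G → 3
Apr 8 07:45 end H → 2
Apr 8 07:45 start F → 3
Apr 8 17:45 end F → 2
Apr 8 17:45 end I → 1
Apr 8 20:00 end G → 0
Peak is 3, at Apr 8 07:30 (G, H, I).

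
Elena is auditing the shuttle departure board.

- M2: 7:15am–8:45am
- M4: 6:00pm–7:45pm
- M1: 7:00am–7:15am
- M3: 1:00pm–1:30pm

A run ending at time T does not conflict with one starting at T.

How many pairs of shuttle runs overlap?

0

Sorted by start: M1, M2, M3, M4.
M2 starts exactly when M1 ends (back-to-back, no overlap) — done with M1.
M3 starts after M2 ends — done with M2.
M4 starts after M3 ends.
No pair overlaps.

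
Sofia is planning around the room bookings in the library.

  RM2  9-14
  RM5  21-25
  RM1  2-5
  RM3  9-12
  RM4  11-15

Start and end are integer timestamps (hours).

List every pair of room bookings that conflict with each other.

RM2 & RM3, RM2 & RM4, RM3 & RM4

Sorted by start: RM1, RM2, RM3, RM4, RM5.
RM2 starts after RM1 ends, so RM1 has no further overlaps.
RM3 starts before RM2 ends → RM2 and RM3 overlap.
RM4 starts before RM2 ends → RM2 and RM4 overlap.
RM5 starts after RM2 ends.
RM4 starts before RM3 ends → RM3 and RM4 overlap.
RM5 starts after RM3 ends.
RM5 starts after RM4 ends.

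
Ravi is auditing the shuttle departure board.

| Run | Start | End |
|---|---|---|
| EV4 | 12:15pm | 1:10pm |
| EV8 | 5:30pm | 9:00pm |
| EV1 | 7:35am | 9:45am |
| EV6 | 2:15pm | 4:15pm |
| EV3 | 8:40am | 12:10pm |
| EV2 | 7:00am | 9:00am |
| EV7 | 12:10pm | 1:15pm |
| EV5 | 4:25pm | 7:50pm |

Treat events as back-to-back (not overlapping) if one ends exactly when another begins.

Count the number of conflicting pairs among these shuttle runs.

Sorted by start: EV2, EV1, EV3, EV7, EV4, EV6, EV5, EV8.
EV1 starts before EV2 ends → EV2 and EV1 overlap.
EV3 starts before EV2 ends → EV2 and EV3 overlap.
EV7 starts after EV2 ends; EV2 is clear from here.
EV3 starts before EV1 ends → EV1 and EV3 overlap.
EV7 starts after EV1 ends; EV1 is clear from here.
EV7 starts exactly when EV3 ends (back-to-back, no overlap); EV3 is clear from here.
EV4 starts before EV7 ends → EV7 and EV4 overlap.
EV6 starts after EV7 ends; EV7 is clear from here.
EV6 starts after EV4 ends; EV4 is clear from here.
EV5 starts after EV6 ends; EV6 is clear from here.
EV8 starts before EV5 ends → EV5 and EV8 overlap.
Overlapping pairs: EV1 & EV2, EV1 & EV3, EV2 & EV3, EV4 & EV7, EV5 & EV8 — 5 in total.

5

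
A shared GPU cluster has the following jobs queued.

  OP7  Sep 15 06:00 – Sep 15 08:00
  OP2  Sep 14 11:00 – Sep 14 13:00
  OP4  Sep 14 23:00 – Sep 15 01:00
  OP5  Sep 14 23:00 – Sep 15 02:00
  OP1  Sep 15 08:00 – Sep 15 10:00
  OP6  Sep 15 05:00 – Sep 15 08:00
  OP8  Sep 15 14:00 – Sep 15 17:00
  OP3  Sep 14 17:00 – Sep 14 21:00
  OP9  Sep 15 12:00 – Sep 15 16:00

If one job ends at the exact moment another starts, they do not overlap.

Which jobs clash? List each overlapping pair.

Check each pair: they overlap iff neither finishes before the other starts.
Sorted by start: OP2, OP3, OP4, OP5, OP6, OP7, OP1, OP9, OP8.
OP3 starts after OP2 ends, so nothing later overlaps OP2 either.
OP4 starts after OP3 ends, so nothing later overlaps OP3 either.
OP5 starts before OP4 ends → OP4 and OP5 overlap.
OP6 starts after OP4 ends, so nothing later overlaps OP4 either.
OP6 starts after OP5 ends, so nothing later overlaps OP5 either.
OP7 starts before OP6 ends → OP6 and OP7 overlap.
OP1 starts exactly when OP6 ends (back-to-back, no overlap), so nothing later overlaps OP6 either.
OP1 starts exactly when OP7 ends (back-to-back, no overlap), so nothing later overlaps OP7 either.
OP9 starts after OP1 ends, so nothing later overlaps OP1 either.
OP8 starts before OP9 ends → OP9 and OP8 overlap.

OP4 & OP5, OP6 & OP7, OP8 & OP9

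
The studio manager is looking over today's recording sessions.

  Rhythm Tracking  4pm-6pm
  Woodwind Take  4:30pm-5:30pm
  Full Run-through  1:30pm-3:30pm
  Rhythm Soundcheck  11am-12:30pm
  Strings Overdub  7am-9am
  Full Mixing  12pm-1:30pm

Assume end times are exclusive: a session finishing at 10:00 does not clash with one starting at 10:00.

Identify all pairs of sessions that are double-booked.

Two intervals overlap when each starts before the other ends.
Sorted by start: Strings Overdub, Rhythm Soundcheck, Full Mixing, Full Run-through, Rhythm Tracking, Woodwind Take.
Rhythm Soundcheck starts after Strings Overdub ends, so nothing later overlaps Strings Overdub either.
Full Mixing starts before Rhythm Soundcheck ends → Rhythm Soundcheck and Full Mixing overlap.
Full Run-through starts after Rhythm Soundcheck ends, so nothing later overlaps Rhythm Soundcheck either.
Full Run-through starts exactly when Full Mixing ends (back-to-back, no overlap), so nothing later overlaps Full Mixing either.
Rhythm Tracking starts after Full Run-through ends, so nothing later overlaps Full Run-through either.
Woodwind Take starts before Rhythm Tracking ends → Rhythm Tracking and Woodwind Take overlap.

Full Mixing & Rhythm Soundcheck, Rhythm Tracking & Woodwind Take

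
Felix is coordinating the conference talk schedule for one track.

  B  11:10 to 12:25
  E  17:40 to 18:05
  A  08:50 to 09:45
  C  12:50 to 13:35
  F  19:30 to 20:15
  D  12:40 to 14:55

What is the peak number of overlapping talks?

2

Walk through starts and ends in time order (an end at T is processed before a start at T):
08:50 start A → 1
09:45 end A → 0
11:10 start B → 1
12:25 end B → 0
12:40 start D → 1
12:50 start C → 2
13:35 end C → 1
14:55 end D → 0
17:40 start E → 1
18:05 end E → 0
19:30 start F → 1
20:15 end F → 0
Peak is 2, at 12:50 (C, D).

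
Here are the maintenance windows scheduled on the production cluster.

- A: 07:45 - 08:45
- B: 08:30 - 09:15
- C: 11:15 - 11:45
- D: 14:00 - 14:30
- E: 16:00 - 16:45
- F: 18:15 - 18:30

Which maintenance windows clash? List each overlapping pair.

A & B

Sorted by start: A, B, C, D, E, F.
B starts before A ends → A and B overlap.
C starts after A ends — done with A.
C starts after B ends — done with B.
D starts after C ends — done with C.
E starts after D ends — done with D.
F starts after E ends.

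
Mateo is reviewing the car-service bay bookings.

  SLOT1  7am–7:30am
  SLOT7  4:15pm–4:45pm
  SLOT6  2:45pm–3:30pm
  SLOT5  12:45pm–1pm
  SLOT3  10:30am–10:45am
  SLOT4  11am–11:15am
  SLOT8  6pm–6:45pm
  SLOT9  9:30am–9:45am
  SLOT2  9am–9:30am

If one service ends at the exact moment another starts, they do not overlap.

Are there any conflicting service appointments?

Two intervals overlap when each starts before the other ends.
Sorted by start: SLOT1, SLOT2, SLOT9, SLOT3, SLOT4, SLOT5, SLOT6, SLOT7, SLOT8.
SLOT2 starts after SLOT1 ends, so nothing later overlaps SLOT1 either.
SLOT9 starts exactly when SLOT2 ends (back-to-back, no overlap), so nothing later overlaps SLOT2 either.
SLOT3 starts after SLOT9 ends, so nothing later overlaps SLOT9 either.
SLOT4 starts after SLOT3 ends, so nothing later overlaps SLOT3 either.
SLOT5 starts after SLOT4 ends, so nothing later overlaps SLOT4 either.
SLOT6 starts after SLOT5 ends, so nothing later overlaps SLOT5 either.
SLOT7 starts after SLOT6 ends, so nothing later overlaps SLOT6 either.
SLOT8 starts after SLOT7 ends.
Every pair is clear; the schedule has no overlaps.

No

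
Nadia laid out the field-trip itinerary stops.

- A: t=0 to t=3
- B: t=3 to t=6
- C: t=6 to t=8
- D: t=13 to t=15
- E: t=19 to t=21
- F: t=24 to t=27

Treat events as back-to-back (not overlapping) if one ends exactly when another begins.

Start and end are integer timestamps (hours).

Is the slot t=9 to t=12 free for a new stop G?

Yes — the slot is free

A: ends t=3 at or before G starts t=9 → clear.
B: ends t=6 at or before G starts t=9 → clear.
C: ends t=8 at or before G starts t=9 → clear.
D: starts t=13 at or after G ends t=12 → clear.
E: starts t=19 at or after G ends t=12 → clear.
F: starts t=24 at or after G ends t=12 → clear.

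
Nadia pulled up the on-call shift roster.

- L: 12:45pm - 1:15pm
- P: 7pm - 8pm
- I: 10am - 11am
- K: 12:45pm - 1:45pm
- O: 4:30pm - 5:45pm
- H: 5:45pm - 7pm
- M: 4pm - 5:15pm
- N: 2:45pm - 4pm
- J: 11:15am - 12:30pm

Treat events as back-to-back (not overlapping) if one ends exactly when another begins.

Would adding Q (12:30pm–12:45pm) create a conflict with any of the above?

I: ends 11am at or before Q starts 12:30pm → clear.
J: ends 12:30pm at or before Q starts 12:30pm → clear.
K: starts 12:45pm at or after Q ends 12:45pm → clear.
L: starts 12:45pm at or after Q ends 12:45pm → clear.
N: starts 2:45pm at or after Q ends 12:45pm → clear.
M: starts 4pm at or after Q ends 12:45pm → clear.
O: starts 4:30pm at or after Q ends 12:45pm → clear.
H: starts 5:45pm at or after Q ends 12:45pm → clear.
P: starts 7pm at or after Q ends 12:45pm → clear.

No — it doesn't clash with anything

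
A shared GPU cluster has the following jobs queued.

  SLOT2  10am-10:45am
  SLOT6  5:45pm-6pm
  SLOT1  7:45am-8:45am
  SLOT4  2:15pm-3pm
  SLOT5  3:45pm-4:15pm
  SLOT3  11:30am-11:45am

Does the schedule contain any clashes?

Sorted by start: SLOT1, SLOT2, SLOT3, SLOT4, SLOT5, SLOT6.
SLOT2 starts after SLOT1 ends, so nothing later overlaps SLOT1 either.
SLOT3 starts after SLOT2 ends, so nothing later overlaps SLOT2 either.
SLOT4 starts after SLOT3 ends, so nothing later overlaps SLOT3 either.
SLOT5 starts after SLOT4 ends, so nothing later overlaps SLOT4 either.
SLOT6 starts after SLOT5 ends.
Every pair is clear; the schedule has no overlaps.

No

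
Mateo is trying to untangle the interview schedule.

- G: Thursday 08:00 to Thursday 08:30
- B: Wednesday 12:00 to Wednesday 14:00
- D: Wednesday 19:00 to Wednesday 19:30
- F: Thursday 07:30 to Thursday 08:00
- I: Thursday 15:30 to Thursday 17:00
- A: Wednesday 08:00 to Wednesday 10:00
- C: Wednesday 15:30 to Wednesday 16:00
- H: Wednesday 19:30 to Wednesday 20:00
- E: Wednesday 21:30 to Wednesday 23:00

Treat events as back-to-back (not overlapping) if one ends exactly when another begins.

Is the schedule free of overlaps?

Yes

Two intervals overlap when each starts before the other ends.
Sorted by start: A, B, C, D, H, E, F, G, I.
B starts after A ends — done with A.
C starts after B ends — done with B.
D starts after C ends — done with C.
H starts exactly when D ends (back-to-back, no overlap) — done with D.
E starts after H ends — done with H.
F starts after E ends — done with E.
G starts exactly when F ends (back-to-back, no overlap) — done with F.
I starts after G ends.
Every pair is clear; the schedule has no overlaps.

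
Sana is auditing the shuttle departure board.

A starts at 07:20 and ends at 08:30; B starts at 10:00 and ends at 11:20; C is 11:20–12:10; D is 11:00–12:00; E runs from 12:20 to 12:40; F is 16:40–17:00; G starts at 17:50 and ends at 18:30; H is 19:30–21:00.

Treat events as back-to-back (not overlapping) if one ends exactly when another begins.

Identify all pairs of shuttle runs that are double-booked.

B & D, C & D

Sorted by start: A, B, D, C, E, F, G, H.
B starts after A ends; A is clear from here.
D starts before B ends → B and D overlap.
C starts exactly when B ends (back-to-back, no overlap); B is clear from here.
C starts before D ends → D and C overlap.
E starts after D ends; D is clear from here.
E starts after C ends; C is clear from here.
F starts after E ends; E is clear from here.
G starts after F ends; F is clear from here.
H starts after G ends.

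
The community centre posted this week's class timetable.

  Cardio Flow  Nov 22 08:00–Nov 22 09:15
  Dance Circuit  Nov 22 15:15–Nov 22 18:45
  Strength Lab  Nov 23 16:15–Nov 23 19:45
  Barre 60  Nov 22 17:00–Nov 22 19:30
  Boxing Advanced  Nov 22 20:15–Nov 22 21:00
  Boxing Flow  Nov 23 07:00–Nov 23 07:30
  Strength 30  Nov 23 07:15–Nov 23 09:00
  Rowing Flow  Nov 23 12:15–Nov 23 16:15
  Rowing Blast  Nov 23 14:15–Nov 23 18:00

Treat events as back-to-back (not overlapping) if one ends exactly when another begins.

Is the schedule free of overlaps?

Sorted by start: Cardio Flow, Dance Circuit, Barre 60, Boxing Advanced, Boxing Flow, Strength 30, Rowing Flow, Rowing Blast, Strength Lab.
Dance Circuit starts after Cardio Flow ends, so Cardio Flow has no further overlaps.
Barre 60 starts before Dance Circuit ends → Dance Circuit and Barre 60 overlap.
That's a conflict, so the schedule is not conflict-free.

No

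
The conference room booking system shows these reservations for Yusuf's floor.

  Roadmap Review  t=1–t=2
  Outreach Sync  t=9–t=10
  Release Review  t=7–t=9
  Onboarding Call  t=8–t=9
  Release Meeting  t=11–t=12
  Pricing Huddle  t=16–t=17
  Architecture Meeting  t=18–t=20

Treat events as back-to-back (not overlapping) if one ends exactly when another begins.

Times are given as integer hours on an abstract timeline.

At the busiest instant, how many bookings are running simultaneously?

Walk through starts and ends in time order (an end at T is processed before a start at T):
t=1 start Roadmap Review → 1
t=2 end Roadmap Review → 0
t=7 start Release Review → 1
t=8 start Onboarding Call → 2
t=9 end Onboarding Call → 1
t=9 end Release Review → 0
t=9 start Outreach Sync → 1
t=10 end Outreach Sync → 0
t=11 start Release Meeting → 1
t=12 end Release Meeting → 0
t=16 start Pricing Huddle → 1
t=17 end Pricing Huddle → 0
t=18 start Architecture Meeting → 1
t=20 end Architecture Meeting → 0
Peak is 2, at t=8 (Onboarding Call, Release Review).

2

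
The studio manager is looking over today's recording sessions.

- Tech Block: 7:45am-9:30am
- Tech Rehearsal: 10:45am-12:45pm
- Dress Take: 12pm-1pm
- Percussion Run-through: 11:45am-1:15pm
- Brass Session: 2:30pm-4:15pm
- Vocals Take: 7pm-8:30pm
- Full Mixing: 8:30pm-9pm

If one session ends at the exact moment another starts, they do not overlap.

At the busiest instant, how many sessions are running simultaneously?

Sweep the timeline, counting +1 at each start and −1 at each end (ends before starts at a tie):
7:45am start Tech Block → 1
9:30am end Tech Block → 0
10:45am start Tech Rehearsal → 1
11:45am start Percussion Run-through → 2
12pm start Dress Take → 3
12:45pm end Tech Rehearsal → 2
1pm end Dress Take → 1
1:15pm end Percussion Run-through → 0
2:30pm start Brass Session → 1
4:15pm end Brass Session → 0
7pm start Vocals Take → 1
8:30pm end Vocals Take → 0
8:30pm start Full Mixing → 1
9pm end Full Mixing → 0
Peak is 3, at 12pm (Dress Take, Percussion Run-through, Tech Rehearsal).

3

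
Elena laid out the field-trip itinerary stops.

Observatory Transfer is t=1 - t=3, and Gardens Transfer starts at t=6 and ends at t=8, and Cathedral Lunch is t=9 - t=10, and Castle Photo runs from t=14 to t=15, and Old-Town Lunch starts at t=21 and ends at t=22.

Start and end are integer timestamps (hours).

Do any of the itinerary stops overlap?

Two intervals overlap when each starts before the other ends.
Sorted by start: Observatory Transfer, Gardens Transfer, Cathedral Lunch, Castle Photo, Old-Town Lunch.
Gardens Transfer starts after Observatory Transfer ends; Observatory Transfer is clear from here.
Cathedral Lunch starts after Gardens Transfer ends; Gardens Transfer is clear from here.
Castle Photo starts after Cathedral Lunch ends; Cathedral Lunch is clear from here.
Old-Town Lunch starts after Castle Photo ends.
Every pair is clear; the schedule has no overlaps.

No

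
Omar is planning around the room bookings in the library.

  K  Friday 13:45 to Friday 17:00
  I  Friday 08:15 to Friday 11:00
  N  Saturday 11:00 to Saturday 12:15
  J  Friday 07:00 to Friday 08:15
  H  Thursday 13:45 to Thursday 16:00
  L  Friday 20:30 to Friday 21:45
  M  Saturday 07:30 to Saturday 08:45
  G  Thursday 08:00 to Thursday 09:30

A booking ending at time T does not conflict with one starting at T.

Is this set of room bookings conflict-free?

Sorted by start: G, H, J, I, K, L, M, N.
H starts after G ends; G is clear from here.
J starts after H ends; H is clear from here.
I starts exactly when J ends (back-to-back, no overlap); J is clear from here.
K starts after I ends; I is clear from here.
L starts after K ends; K is clear from here.
M starts after L ends; L is clear from here.
N starts after M ends.
Every pair is clear; the schedule has no overlaps.

Yes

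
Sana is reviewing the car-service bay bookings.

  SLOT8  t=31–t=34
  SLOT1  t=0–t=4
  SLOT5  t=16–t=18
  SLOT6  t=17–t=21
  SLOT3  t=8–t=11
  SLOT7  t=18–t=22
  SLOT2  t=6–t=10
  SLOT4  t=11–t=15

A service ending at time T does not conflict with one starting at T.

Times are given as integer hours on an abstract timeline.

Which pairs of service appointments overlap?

Sorted by start: SLOT1, SLOT2, SLOT3, SLOT4, SLOT5, SLOT6, SLOT7, SLOT8.
SLOT2 starts after SLOT1 ends, so SLOT1 has no further overlaps.
SLOT3 starts before SLOT2 ends → SLOT2 and SLOT3 overlap.
SLOT4 starts after SLOT2 ends, so SLOT2 has no further overlaps.
SLOT4 starts exactly when SLOT3 ends (back-to-back, no overlap), so SLOT3 has no further overlaps.
SLOT5 starts after SLOT4 ends, so SLOT4 has no further overlaps.
SLOT6 starts before SLOT5 ends → SLOT5 and SLOT6 overlap.
SLOT7 starts exactly when SLOT5 ends (back-to-back, no overlap), so SLOT5 has no further overlaps.
SLOT7 starts before SLOT6 ends → SLOT6 and SLOT7 overlap.
SLOT8 starts after SLOT6 ends.
SLOT8 starts after SLOT7 ends.

SLOT2 & SLOT3, SLOT5 & SLOT6, SLOT6 & SLOT7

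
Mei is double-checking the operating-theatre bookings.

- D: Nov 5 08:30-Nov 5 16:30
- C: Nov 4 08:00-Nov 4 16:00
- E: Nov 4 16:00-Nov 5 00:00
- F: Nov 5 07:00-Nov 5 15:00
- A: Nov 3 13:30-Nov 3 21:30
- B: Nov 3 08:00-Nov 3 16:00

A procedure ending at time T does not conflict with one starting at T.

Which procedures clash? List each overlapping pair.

A & B, D & F

Sorted by start: B, A, C, E, F, D.
A starts before B ends → B and A overlap.
C starts after B ends, so B has no further overlaps.
C starts after A ends, so A has no further overlaps.
E starts exactly when C ends (back-to-back, no overlap), so C has no further overlaps.
F starts after E ends, so E has no further overlaps.
D starts before F ends → F and D overlap.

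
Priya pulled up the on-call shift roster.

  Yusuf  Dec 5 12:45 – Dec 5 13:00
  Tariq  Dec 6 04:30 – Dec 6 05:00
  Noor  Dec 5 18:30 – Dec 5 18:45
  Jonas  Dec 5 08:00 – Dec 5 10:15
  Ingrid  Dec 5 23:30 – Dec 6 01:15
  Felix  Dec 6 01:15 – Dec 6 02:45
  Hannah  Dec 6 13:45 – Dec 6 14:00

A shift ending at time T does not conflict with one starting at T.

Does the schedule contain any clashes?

Sorted by start: Jonas, Yusuf, Noor, Ingrid, Felix, Tariq, Hannah.
Yusuf starts after Jonas ends — done with Jonas.
Noor starts after Yusuf ends — done with Yusuf.
Ingrid starts after Noor ends — done with Noor.
Felix starts exactly when Ingrid ends (back-to-back, no overlap) — done with Ingrid.
Tariq starts after Felix ends — done with Felix.
Hannah starts after Tariq ends.
Every pair is clear; the schedule has no overlaps.

No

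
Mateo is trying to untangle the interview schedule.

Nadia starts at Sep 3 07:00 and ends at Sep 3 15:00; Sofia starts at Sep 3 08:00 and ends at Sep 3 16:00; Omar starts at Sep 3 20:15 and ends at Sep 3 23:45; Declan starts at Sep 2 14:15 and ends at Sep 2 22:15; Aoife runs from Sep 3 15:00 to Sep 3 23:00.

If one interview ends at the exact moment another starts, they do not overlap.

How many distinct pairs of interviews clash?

Sorted by start: Declan, Nadia, Sofia, Aoife, Omar.
Nadia starts after Declan ends; Declan is clear from here.
Sofia starts before Nadia ends → Nadia and Sofia overlap.
Aoife starts exactly when Nadia ends (back-to-back, no overlap); Nadia is clear from here.
Aoife starts before Sofia ends → Sofia and Aoife overlap.
Omar starts after Sofia ends.
Omar starts before Aoife ends → Aoife and Omar overlap.
Overlapping pairs: Aoife & Omar, Aoife & Sofia, Nadia & Sofia — 3 in total.

3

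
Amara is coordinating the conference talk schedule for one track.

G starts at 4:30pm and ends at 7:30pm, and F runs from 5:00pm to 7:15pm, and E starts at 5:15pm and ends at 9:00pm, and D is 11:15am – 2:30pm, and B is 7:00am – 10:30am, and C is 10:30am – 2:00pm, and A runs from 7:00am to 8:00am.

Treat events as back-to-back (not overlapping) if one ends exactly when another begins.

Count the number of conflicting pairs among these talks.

5

Check each pair: they overlap iff neither finishes before the other starts.
Sorted by start: A, B, C, D, G, F, E.
B starts before A ends → A and B overlap.
C starts after A ends; A is clear from here.
C starts exactly when B ends (back-to-back, no overlap); B is clear from here.
D starts before C ends → C and D overlap.
G starts after C ends; C is clear from here.
G starts after D ends; D is clear from here.
F starts before G ends → G and F overlap.
E starts before G ends → G and E overlap.
E starts before F ends → F and E overlap.
Overlapping pairs: A & B, C & D, E & F, E & G, F & G — 5 in total.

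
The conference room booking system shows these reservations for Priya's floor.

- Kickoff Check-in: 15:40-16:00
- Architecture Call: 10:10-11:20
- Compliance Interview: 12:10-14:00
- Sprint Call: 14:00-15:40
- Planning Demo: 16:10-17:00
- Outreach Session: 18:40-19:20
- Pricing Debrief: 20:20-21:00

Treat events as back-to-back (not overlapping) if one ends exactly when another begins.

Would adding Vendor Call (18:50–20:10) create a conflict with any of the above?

Architecture Call: ends 11:20 at or before Vendor Call starts 18:50 → clear.
Compliance Interview: ends 14:00 at or before Vendor Call starts 18:50 → clear.
Sprint Call: ends 15:40 at or before Vendor Call starts 18:50 → clear.
Kickoff Check-in: ends 16:00 at or before Vendor Call starts 18:50 → clear.
Planning Demo: ends 17:00 at or before Vendor Call starts 18:50 → clear.
Outreach Session: starts 18:40 before Vendor Call ends 20:10, and ends 19:20 after Vendor Call starts 18:50 → overlap.
Pricing Debrief: starts 20:20 at or after Vendor Call ends 20:10 → clear.
Vendor Call overlaps Outreach Session.

Yes — it overlaps Outreach Session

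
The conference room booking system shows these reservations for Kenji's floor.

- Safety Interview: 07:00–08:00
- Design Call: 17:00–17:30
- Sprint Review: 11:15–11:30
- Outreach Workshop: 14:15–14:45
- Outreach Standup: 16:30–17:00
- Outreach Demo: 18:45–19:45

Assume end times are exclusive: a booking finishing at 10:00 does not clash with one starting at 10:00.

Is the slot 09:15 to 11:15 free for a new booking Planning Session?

Safety Interview: ends 08:00 at or before Planning Session starts 09:15 → clear.
Sprint Review: starts 11:15 at or after Planning Session ends 11:15 → clear.
Outreach Workshop: starts 14:15 at or after Planning Session ends 11:15 → clear.
Outreach Standup: starts 16:30 at or after Planning Session ends 11:15 → clear.
Design Call: starts 17:00 at or after Planning Session ends 11:15 → clear.
Outreach Demo: starts 18:45 at or after Planning Session ends 11:15 → clear.

Yes — the slot is free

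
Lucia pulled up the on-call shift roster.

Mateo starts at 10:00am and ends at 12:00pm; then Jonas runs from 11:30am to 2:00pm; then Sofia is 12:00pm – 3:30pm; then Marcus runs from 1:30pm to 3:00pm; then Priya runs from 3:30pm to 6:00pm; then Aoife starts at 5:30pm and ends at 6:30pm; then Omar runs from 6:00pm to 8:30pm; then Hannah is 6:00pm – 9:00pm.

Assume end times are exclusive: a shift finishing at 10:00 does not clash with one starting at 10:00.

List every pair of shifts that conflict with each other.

Aoife & Hannah, Aoife & Omar, Aoife & Priya, Hannah & Omar, Jonas & Marcus, Jonas & Mateo, Jonas & Sofia, Marcus & Sofia

Sorted by start: Mateo, Jonas, Sofia, Marcus, Priya, Aoife, Omar, Hannah.
Jonas starts before Mateo ends → Mateo and Jonas overlap.
Sofia starts exactly when Mateo ends (back-to-back, no overlap), so nothing later overlaps Mateo either.
Sofia starts before Jonas ends → Jonas and Sofia overlap.
Marcus starts before Jonas ends → Jonas and Marcus overlap.
Priya starts after Jonas ends, so nothing later overlaps Jonas either.
Marcus starts before Sofia ends → Sofia and Marcus overlap.
Priya starts exactly when Sofia ends (back-to-back, no overlap), so nothing later overlaps Sofia either.
Priya starts after Marcus ends, so nothing later overlaps Marcus either.
Aoife starts before Priya ends → Priya and Aoife overlap.
Omar starts exactly when Priya ends (back-to-back, no overlap), so nothing later overlaps Priya either.
Omar starts before Aoife ends → Aoife and Omar overlap.
Hannah starts before Aoife ends → Aoife and Hannah overlap.
Hannah starts before Omar ends → Omar and Hannah overlap.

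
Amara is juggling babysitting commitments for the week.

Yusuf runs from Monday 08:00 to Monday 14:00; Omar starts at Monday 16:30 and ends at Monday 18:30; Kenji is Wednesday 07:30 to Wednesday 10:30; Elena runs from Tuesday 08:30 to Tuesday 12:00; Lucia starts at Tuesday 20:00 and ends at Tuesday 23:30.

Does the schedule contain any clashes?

Sorted by start: Yusuf, Omar, Elena, Lucia, Kenji.
Omar starts after Yusuf ends, so Yusuf has no further overlaps.
Elena starts after Omar ends, so Omar has no further overlaps.
Lucia starts after Elena ends, so Elena has no further overlaps.
Kenji starts after Lucia ends.
Every pair is clear; the schedule has no overlaps.

No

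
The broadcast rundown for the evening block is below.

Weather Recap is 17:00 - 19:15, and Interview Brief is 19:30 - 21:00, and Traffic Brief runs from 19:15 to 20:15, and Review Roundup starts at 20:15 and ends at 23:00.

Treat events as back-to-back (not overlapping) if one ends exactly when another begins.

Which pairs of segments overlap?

Interview Brief & Review Roundup, Interview Brief & Traffic Brief

Sorted by start: Weather Recap, Traffic Brief, Interview Brief, Review Roundup.
Traffic Brief starts exactly when Weather Recap ends (back-to-back, no overlap); Weather Recap is clear from here.
Interview Brief starts before Traffic Brief ends → Traffic Brief and Interview Brief overlap.
Review Roundup starts exactly when Traffic Brief ends (back-to-back, no overlap).
Review Roundup starts before Interview Brief ends → Interview Brief and Review Roundup overlap.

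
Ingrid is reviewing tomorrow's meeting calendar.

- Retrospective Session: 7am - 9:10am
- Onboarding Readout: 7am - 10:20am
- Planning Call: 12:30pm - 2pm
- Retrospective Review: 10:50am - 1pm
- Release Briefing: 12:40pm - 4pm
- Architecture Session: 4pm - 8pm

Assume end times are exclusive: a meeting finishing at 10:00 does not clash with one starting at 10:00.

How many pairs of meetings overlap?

Sorted by start: Retrospective Session, Onboarding Readout, Retrospective Review, Planning Call, Release Briefing, Architecture Session.
Onboarding Readout starts before Retrospective Session ends → Retrospective Session and Onboarding Readout overlap.
Retrospective Review starts after Retrospective Session ends, so nothing later overlaps Retrospective Session either.
Retrospective Review starts after Onboarding Readout ends, so nothing later overlaps Onboarding Readout either.
Planning Call starts before Retrospective Review ends → Retrospective Review and Planning Call overlap.
Release Briefing starts before Retrospective Review ends → Retrospective Review and Release Briefing overlap.
Architecture Session starts after Retrospective Review ends.
Release Briefing starts before Planning Call ends → Planning Call and Release Briefing overlap.
Architecture Session starts after Planning Call ends.
Architecture Session starts exactly when Release Briefing ends (back-to-back, no overlap).
Overlapping pairs: Onboarding Readout & Retrospective Session, Planning Call & Release Briefing, Planning Call & Retrospective Review, Release Briefing & Retrospective Review — 4 in total.

4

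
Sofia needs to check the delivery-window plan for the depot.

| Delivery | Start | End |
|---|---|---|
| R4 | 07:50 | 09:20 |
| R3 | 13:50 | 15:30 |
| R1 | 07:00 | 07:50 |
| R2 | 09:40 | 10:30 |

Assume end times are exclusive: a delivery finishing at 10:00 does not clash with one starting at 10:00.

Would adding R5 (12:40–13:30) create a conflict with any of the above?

R1: ends 07:50 at or before R5 starts 12:40 → clear.
R4: ends 09:20 at or before R5 starts 12:40 → clear.
R2: ends 10:30 at or before R5 starts 12:40 → clear.
R3: starts 13:50 at or after R5 ends 13:30 → clear.

No — it doesn't clash with anything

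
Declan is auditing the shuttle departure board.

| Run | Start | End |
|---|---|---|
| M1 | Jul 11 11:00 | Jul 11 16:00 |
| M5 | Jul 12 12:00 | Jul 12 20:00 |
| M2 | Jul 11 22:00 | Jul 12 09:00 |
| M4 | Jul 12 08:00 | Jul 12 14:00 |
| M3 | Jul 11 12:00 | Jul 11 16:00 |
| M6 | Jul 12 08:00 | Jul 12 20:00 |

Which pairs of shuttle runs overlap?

M1 & M3, M2 & M4, M2 & M6, M4 & M5, M4 & M6, M5 & M6

Check each pair: they overlap iff neither finishes before the other starts.
Sorted by start: M1, M3, M2, M4, M6, M5.
M3 starts before M1 ends → M1 and M3 overlap.
M2 starts after M1 ends, so M1 has no further overlaps.
M2 starts after M3 ends, so M3 has no further overlaps.
M4 starts before M2 ends → M2 and M4 overlap.
M6 starts before M2 ends → M2 and M6 overlap.
M5 starts after M2 ends.
M6 starts before M4 ends → M4 and M6 overlap.
M5 starts before M4 ends → M4 and M5 overlap.
M5 starts before M6 ends → M6 and M5 overlap.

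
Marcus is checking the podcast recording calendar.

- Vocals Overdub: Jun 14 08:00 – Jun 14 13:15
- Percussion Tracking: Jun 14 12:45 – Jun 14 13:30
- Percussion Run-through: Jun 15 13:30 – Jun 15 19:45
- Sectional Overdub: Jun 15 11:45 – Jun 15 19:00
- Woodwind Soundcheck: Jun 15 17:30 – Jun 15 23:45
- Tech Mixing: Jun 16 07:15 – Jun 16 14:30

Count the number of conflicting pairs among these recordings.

4

Two intervals overlap when each starts before the other ends.
Sorted by start: Vocals Overdub, Percussion Tracking, Sectional Overdub, Percussion Run-through, Woodwind Soundcheck, Tech Mixing.
Percussion Tracking starts before Vocals Overdub ends → Vocals Overdub and Percussion Tracking overlap.
Sectional Overdub starts after Vocals Overdub ends; Vocals Overdub is clear from here.
Sectional Overdub starts after Percussion Tracking ends; Percussion Tracking is clear from here.
Percussion Run-through starts before Sectional Overdub ends → Sectional Overdub and Percussion Run-through overlap.
Woodwind Soundcheck starts before Sectional Overdub ends → Sectional Overdub and Woodwind Soundcheck overlap.
Tech Mixing starts after Sectional Overdub ends.
Woodwind Soundcheck starts before Percussion Run-through ends → Percussion Run-through and Woodwind Soundcheck overlap.
Tech Mixing starts after Percussion Run-through ends.
Tech Mixing starts after Woodwind Soundcheck ends.
Overlapping pairs: Percussion Run-through & Sectional Overdub, Percussion Run-through & Woodwind Soundcheck, Percussion Tracking & Vocals Overdub, Sectional Overdub & Woodwind Soundcheck — 4 in total.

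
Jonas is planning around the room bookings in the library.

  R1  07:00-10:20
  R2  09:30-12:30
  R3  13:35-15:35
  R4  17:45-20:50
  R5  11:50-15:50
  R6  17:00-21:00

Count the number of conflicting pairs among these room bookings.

4

Sorted by start: R1, R2, R5, R3, R6, R4.
R2 starts before R1 ends → R1 and R2 overlap.
R5 starts after R1 ends, so R1 has no further overlaps.
R5 starts before R2 ends → R2 and R5 overlap.
R3 starts after R2 ends, so R2 has no further overlaps.
R3 starts before R5 ends → R5 and R3 overlap.
R6 starts after R5 ends, so R5 has no further overlaps.
R6 starts after R3 ends, so R3 has no further overlaps.
R4 starts before R6 ends → R6 and R4 overlap.
Overlapping pairs: R1 & R2, R2 & R5, R3 & R5, R4 & R6 — 4 in total.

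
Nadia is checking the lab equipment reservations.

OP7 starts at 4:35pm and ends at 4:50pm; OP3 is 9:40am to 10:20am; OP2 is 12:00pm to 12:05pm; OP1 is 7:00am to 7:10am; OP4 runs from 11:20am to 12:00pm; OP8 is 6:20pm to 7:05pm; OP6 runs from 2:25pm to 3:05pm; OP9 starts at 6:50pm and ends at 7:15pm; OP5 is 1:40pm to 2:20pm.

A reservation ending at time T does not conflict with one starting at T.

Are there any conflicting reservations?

Yes

Two intervals overlap when each starts before the other ends.
Sorted by start: OP1, OP3, OP4, OP2, OP5, OP6, OP7, OP8, OP9.
OP3 starts after OP1 ends — done with OP1.
OP4 starts after OP3 ends — done with OP3.
OP2 starts exactly when OP4 ends (back-to-back, no overlap) — done with OP4.
OP5 starts after OP2 ends — done with OP2.
OP6 starts after OP5 ends — done with OP5.
OP7 starts after OP6 ends — done with OP6.
OP8 starts after OP7 ends — done with OP7.
OP9 starts before OP8 ends → OP8 and OP9 overlap.
That's a conflict, so the schedule is not conflict-free.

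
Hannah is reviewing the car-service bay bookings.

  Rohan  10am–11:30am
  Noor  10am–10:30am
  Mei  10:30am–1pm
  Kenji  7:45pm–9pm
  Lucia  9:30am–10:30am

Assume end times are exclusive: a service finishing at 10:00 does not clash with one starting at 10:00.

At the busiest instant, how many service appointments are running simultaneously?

3

Sort all start/end points and keep a running count:
9:30am start Lucia → 1
10am start Noor → 2
10am start Rohan → 3
10:30am end Lucia → 2
10:30am end Noor → 1
10:30am start Mei → 2
11:30am end Rohan → 1
1pm end Mei → 0
7:45pm start Kenji → 1
9pm end Kenji → 0
Peak is 3, at 10am (Lucia, Noor, Rohan).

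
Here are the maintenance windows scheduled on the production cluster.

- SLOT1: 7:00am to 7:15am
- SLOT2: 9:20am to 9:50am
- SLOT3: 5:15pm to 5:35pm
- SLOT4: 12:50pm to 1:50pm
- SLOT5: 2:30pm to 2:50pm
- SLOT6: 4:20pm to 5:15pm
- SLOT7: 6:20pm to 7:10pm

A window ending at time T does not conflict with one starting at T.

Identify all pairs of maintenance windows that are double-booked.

no overlapping pairs

Sorted by start: SLOT1, SLOT2, SLOT4, SLOT5, SLOT6, SLOT3, SLOT7.
SLOT2 starts after SLOT1 ends — done with SLOT1.
SLOT4 starts after SLOT2 ends — done with SLOT2.
SLOT5 starts after SLOT4 ends — done with SLOT4.
SLOT6 starts after SLOT5 ends — done with SLOT5.
SLOT3 starts exactly when SLOT6 ends (back-to-back, no overlap) — done with SLOT6.
SLOT7 starts after SLOT3 ends.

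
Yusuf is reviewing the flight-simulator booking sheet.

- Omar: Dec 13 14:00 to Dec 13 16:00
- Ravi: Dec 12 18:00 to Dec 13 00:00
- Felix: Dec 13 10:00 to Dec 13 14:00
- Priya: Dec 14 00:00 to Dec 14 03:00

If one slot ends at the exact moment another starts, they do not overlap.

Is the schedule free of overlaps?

Two intervals overlap when each starts before the other ends.
Sorted by start: Ravi, Felix, Omar, Priya.
Felix starts after Ravi ends; Ravi is clear from here.
Omar starts exactly when Felix ends (back-to-back, no overlap); Felix is clear from here.
Priya starts after Omar ends.
Every pair is clear; the schedule has no overlaps.

Yes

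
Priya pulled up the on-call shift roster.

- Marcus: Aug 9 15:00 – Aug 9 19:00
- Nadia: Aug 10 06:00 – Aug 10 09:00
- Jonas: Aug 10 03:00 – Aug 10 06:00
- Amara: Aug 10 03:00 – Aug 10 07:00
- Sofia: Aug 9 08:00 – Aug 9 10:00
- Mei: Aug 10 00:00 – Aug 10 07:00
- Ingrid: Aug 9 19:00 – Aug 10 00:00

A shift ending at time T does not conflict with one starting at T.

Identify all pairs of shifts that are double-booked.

Amara & Jonas, Amara & Mei, Amara & Nadia, Jonas & Mei, Mei & Nadia

Check each pair: they overlap iff neither finishes before the other starts.
Sorted by start: Sofia, Marcus, Ingrid, Mei, Jonas, Amara, Nadia.
Marcus starts after Sofia ends — done with Sofia.
Ingrid starts exactly when Marcus ends (back-to-back, no overlap) — done with Marcus.
Mei starts exactly when Ingrid ends (back-to-back, no overlap) — done with Ingrid.
Jonas starts before Mei ends → Mei and Jonas overlap.
Amara starts before Mei ends → Mei and Amara overlap.
Nadia starts before Mei ends → Mei and Nadia overlap.
Amara starts before Jonas ends → Jonas and Amara overlap.
Nadia starts exactly when Jonas ends (back-to-back, no overlap).
Nadia starts before Amara ends → Amara and Nadia overlap.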